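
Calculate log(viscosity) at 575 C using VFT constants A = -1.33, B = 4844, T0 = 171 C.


VFT equation: log(eta) = A + B / (T - T0)
  T - T0 = 575 - 171 = 404
  B / (T - T0) = 4844 / 404 = 11.99
  log(eta) = -1.33 + 11.99 = 10.66

10.66


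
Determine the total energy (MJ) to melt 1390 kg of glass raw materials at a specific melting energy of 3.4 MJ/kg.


Total energy = mass * specific energy
  E = 1390 * 3.4 = 4726 MJ

4726 MJ


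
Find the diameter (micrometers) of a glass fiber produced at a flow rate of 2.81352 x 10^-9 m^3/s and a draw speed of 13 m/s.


Cross-sectional area from continuity:
  A = Q / v = 2.81352 x 10^-9 / 13 = 2.164246 x 10^-10 m^2
Diameter from circular cross-section:
  d = sqrt(4A / pi) * 10^6 (m -> um)
  d = sqrt(4 * 2.164246 x 10^-10 / pi) * 10^6 = 16.6 um

16.6 um


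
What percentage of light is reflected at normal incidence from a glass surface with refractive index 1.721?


Fresnel reflectance at normal incidence:
  R = ((n - 1)/(n + 1))^2
  (n - 1)/(n + 1) = (1.721 - 1)/(1.721 + 1) = 0.264976
  R = 0.264976^2 = 0.0702123
  R(%) = 0.0702123 * 100 = 7.021%

7.021%


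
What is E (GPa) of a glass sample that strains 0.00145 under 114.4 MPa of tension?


Young's modulus: E = stress / strain
  E = 114.4 MPa / 0.00145 = 78896.55 MPa
Convert to GPa: 78896.55 / 1000 = 78.9 GPa

78.9 GPa


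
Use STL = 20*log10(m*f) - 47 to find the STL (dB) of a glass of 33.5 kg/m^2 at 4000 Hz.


Mass law: STL = 20 * log10(m * f) - 47
  m * f = 33.5 * 4000 = 134000
  log10(134000) = 5.1271
  STL = 20 * 5.1271 - 47 = 102.542 - 47 = 55.5 dB

55.5 dB


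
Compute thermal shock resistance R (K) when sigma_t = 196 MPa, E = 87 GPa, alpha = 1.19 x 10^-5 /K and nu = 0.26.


Thermal shock resistance: R = sigma * (1 - nu) / (E * alpha)
  Numerator = 196 * (1 - 0.26) = 145.04
  Denominator = 87 * 1000 * (1.19 x 10^-5) = 1.0353
  R = 145.04 / 1.0353 = 140.1 K

140.1 K


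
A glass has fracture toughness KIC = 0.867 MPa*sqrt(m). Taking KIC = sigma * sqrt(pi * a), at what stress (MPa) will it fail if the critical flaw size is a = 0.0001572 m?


Rearrange KIC = sigma * sqrt(pi * a):
  sigma = KIC / sqrt(pi * a)
  sqrt(pi * 0.0001572) = 0.022223
  sigma = 0.867 / 0.022223 = 39.01 MPa

39.01 MPa


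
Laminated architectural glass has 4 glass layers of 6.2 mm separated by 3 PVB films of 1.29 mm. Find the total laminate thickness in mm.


Total thickness = glass contribution + PVB contribution
  Glass: 4 * 6.2 = 24.8 mm
  PVB: 3 * 1.29 = 3.87 mm
  Total = 24.8 + 3.87 = 28.67 mm

28.67 mm


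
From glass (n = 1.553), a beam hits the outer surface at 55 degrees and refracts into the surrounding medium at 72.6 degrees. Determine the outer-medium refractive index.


Apply Snell's law: n1 * sin(theta1) = n2 * sin(theta2)
  n2 = n1 * sin(theta1) / sin(theta2)
  sin(55) = 0.819152
  sin(72.6) = 0.95424
  n2 = 1.553 * 0.819152 / 0.95424 = 1.3331

1.3331


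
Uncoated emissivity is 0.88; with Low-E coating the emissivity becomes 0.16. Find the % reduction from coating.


Percentage reduction = (1 - coated/uncoated) * 100
  Ratio = 0.16 / 0.88 = 0.1818
  Reduction = (1 - 0.1818) * 100 = 81.8%

81.8%


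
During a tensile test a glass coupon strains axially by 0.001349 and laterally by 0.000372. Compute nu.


Poisson's ratio: nu = lateral strain / axial strain
  nu = 0.000372 / 0.001349 = 0.2758

0.2758


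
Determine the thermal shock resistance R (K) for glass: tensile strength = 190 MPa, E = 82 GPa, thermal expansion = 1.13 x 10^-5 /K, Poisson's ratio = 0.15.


Thermal shock resistance: R = sigma * (1 - nu) / (E * alpha)
  Numerator = 190 * (1 - 0.15) = 161.5
  Denominator = 82 * 1000 * (1.13 x 10^-5) = 0.9266
  R = 161.5 / 0.9266 = 174.3 K

174.3 K


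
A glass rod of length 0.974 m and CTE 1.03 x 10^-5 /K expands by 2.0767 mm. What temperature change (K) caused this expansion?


Rearrange dL = alpha * L0 * dT for dT:
  dT = dL / (alpha * L0)
  dL (m) = 2.0767 / 1000 = 0.0020767
  dT = 0.0020767 / ((1.03 x 10^-5) * 0.974) = 207.0 K

207.0 K


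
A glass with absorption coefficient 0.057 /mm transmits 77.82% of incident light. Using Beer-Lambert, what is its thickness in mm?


Rearrange T = exp(-alpha * thickness):
  thickness = -ln(T) / alpha
  T = 77.82/100 = 0.7782
  ln(T) = -0.25077
  -ln(T) = 0.25077
  thickness = 0.25077 / 0.057 = 4.4 mm

4.4 mm


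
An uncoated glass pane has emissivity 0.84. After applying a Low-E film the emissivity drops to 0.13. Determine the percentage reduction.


Percentage reduction = (1 - coated/uncoated) * 100
  Ratio = 0.13 / 0.84 = 0.1548
  Reduction = (1 - 0.1548) * 100 = 84.5%

84.5%


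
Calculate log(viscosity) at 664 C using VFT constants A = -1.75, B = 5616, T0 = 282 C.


VFT equation: log(eta) = A + B / (T - T0)
  T - T0 = 664 - 282 = 382
  B / (T - T0) = 5616 / 382 = 14.702
  log(eta) = -1.75 + 14.702 = 12.952

12.952


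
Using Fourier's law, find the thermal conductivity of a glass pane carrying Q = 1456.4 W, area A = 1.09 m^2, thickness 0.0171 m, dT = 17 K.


Fourier's law rearranged: k = Q * t / (A * dT)
  Numerator = 1456.4 * 0.0171 = 24.90444
  Denominator = 1.09 * 17 = 18.53
  k = 24.90444 / 18.53 = 1.344 W/mK

1.344 W/mK


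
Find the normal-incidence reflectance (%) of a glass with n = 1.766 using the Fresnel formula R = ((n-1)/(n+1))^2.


Fresnel reflectance at normal incidence:
  R = ((n - 1)/(n + 1))^2
  (n - 1)/(n + 1) = (1.766 - 1)/(1.766 + 1) = 0.276934
  R = 0.276934^2 = 0.0766924
  R(%) = 0.0766924 * 100 = 7.669%

7.669%


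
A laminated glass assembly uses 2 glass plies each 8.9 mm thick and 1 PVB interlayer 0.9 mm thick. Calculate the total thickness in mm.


Total thickness = glass contribution + PVB contribution
  Glass: 2 * 8.9 = 17.8 mm
  PVB: 1 * 0.9 = 0.9 mm
  Total = 17.8 + 0.9 = 18.7 mm

18.7 mm


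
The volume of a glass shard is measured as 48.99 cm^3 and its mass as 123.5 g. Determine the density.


Use the definition of density:
  rho = mass / volume
  rho = 123.5 / 48.99 = 2.521 g/cm^3

2.521 g/cm^3


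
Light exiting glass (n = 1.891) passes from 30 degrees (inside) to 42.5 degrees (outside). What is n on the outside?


Apply Snell's law: n1 * sin(theta1) = n2 * sin(theta2)
  n2 = n1 * sin(theta1) / sin(theta2)
  sin(30) = 0.5
  sin(42.5) = 0.67559
  n2 = 1.891 * 0.5 / 0.67559 = 1.3995

1.3995


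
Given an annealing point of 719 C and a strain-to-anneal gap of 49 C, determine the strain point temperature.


Strain point = annealing point - difference:
  T_strain = 719 - 49 = 670 C

670 C


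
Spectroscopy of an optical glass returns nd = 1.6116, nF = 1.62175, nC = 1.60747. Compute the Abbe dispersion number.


Abbe number formula: Vd = (nd - 1) / (nF - nC)
  nd - 1 = 1.6116 - 1 = 0.6116
  nF - nC = 1.62175 - 1.60747 = 0.01428
  Vd = 0.6116 / 0.01428 = 42.83

42.83


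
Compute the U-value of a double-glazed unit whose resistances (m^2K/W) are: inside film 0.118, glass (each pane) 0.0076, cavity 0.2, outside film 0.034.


Total thermal resistance (series):
  R_total = R_in + R_glass + R_air + R_glass + R_out
  R_total = 0.118 + 0.0076 + 0.2 + 0.0076 + 0.034 = 0.3672 m^2K/W
U-value = 1 / R_total = 1 / 0.3672 = 2.723 W/m^2K

2.723 W/m^2K


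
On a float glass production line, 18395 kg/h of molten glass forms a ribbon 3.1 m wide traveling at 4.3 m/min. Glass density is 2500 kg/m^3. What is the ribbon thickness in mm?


Ribbon cross-section from mass balance:
  Volume rate = throughput / density = 18395 / 2500 = 7.358 m^3/h
  thickness = volume rate / (speed * 60 * width), i.e.
  thickness = throughput / (60 * speed * width * density) * 1000
  thickness = 18395 / (60 * 4.3 * 3.1 * 2500) * 1000 = 9.2 mm

9.2 mm


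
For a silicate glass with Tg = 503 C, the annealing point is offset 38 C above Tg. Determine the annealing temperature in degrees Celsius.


The annealing temperature is Tg plus the offset:
  T_anneal = 503 + 38 = 541 C

541 C


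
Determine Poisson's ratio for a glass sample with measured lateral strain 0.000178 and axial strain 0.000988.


Poisson's ratio: nu = lateral strain / axial strain
  nu = 0.000178 / 0.000988 = 0.1802

0.1802


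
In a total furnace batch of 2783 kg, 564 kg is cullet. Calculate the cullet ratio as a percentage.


Cullet ratio = (cullet mass / total batch mass) * 100
  Ratio = 564 / 2783 * 100 = 20.27%

20.27%


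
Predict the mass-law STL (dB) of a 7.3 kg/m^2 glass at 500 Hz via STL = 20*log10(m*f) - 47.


Mass law: STL = 20 * log10(m * f) - 47
  m * f = 7.3 * 500 = 3650
  log10(3650) = 3.56229
  STL = 20 * 3.56229 - 47 = 71.2458 - 47 = 24.2 dB

24.2 dB


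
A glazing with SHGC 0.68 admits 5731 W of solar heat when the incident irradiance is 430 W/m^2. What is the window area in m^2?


Rearrange Q = Area * SHGC * Irradiance:
  Area = Q / (SHGC * Irradiance)
  Area = 5731 / (0.68 * 430) = 19.6 m^2

19.6 m^2


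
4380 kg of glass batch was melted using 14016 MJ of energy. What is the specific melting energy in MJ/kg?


Rearrange E = m * s for s:
  s = E / m
  s = 14016 / 4380 = 3.2 MJ/kg

3.2 MJ/kg


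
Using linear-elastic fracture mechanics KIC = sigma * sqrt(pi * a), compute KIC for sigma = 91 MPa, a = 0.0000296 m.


Fracture toughness: KIC = sigma * sqrt(pi * a)
  pi * a = pi * 0.0000296 = 0.000092991
  sqrt(pi * a) = 0.009643
  KIC = 91 * 0.009643 = 0.878 MPa*sqrt(m)

0.878 MPa*sqrt(m)


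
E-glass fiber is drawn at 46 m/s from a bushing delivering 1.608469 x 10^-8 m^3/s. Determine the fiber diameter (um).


Cross-sectional area from continuity:
  A = Q / v = 1.608469 x 10^-8 / 46 = 3.496672 x 10^-10 m^2
Diameter from circular cross-section:
  d = sqrt(4A / pi) * 10^6 (m -> um)
  d = sqrt(4 * 3.496672 x 10^-10 / pi) * 10^6 = 21.1 um

21.1 um


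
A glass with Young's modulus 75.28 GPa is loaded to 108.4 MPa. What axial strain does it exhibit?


Rearrange E = sigma / epsilon:
  epsilon = sigma / E
  E (MPa) = 75.28 * 1000 = 75280
  epsilon = 108.4 / 75280 = 0.00144

0.00144


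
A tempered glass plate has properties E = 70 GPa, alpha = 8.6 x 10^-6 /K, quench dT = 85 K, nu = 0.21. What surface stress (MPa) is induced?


Tempering stress: sigma = E * alpha * dT / (1 - nu)
  E (MPa) = 70 * 1000 = 70000
  Numerator = 70000 * (8.6 x 10^-6) * 85 = 51.17
  Denominator = 1 - 0.21 = 0.79
  sigma = 51.17 / 0.79 = 64.8 MPa

64.8 MPa


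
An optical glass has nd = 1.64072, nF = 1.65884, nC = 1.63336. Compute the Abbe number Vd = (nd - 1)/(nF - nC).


Abbe number formula: Vd = (nd - 1) / (nF - nC)
  nd - 1 = 1.64072 - 1 = 0.64072
  nF - nC = 1.65884 - 1.63336 = 0.02548
  Vd = 0.64072 / 0.02548 = 25.15

25.15


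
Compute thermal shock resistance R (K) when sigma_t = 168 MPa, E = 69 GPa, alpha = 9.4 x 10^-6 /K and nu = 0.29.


Thermal shock resistance: R = sigma * (1 - nu) / (E * alpha)
  Numerator = 168 * (1 - 0.29) = 119.28
  Denominator = 69 * 1000 * (9.4 x 10^-6) = 0.6486
  R = 119.28 / 0.6486 = 183.9 K

183.9 K


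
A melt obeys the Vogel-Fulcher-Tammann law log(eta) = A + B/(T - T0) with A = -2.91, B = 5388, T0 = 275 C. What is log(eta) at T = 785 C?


VFT equation: log(eta) = A + B / (T - T0)
  T - T0 = 785 - 275 = 510
  B / (T - T0) = 5388 / 510 = 10.565
  log(eta) = -2.91 + 10.565 = 7.655

7.655


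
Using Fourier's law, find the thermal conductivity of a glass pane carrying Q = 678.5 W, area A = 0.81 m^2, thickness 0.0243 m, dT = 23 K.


Fourier's law rearranged: k = Q * t / (A * dT)
  Numerator = 678.5 * 0.0243 = 16.48755
  Denominator = 0.81 * 23 = 18.63
  k = 16.48755 / 18.63 = 0.885 W/mK

0.885 W/mK


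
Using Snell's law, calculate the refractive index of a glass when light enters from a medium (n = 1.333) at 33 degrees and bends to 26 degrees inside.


Apply Snell's law: n1 * sin(theta1) = n2 * sin(theta2)
  n2 = n1 * sin(theta1) / sin(theta2)
  sin(33) = 0.544639
  sin(26) = 0.438371
  n2 = 1.333 * 0.544639 / 0.438371 = 1.6561

1.6561


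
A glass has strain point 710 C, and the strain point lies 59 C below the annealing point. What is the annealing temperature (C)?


T_anneal = T_strain + gap:
  T_anneal = 710 + 59 = 769 C

769 C


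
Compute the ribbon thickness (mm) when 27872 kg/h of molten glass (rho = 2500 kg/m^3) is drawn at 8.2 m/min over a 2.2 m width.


Ribbon cross-section from mass balance:
  Volume rate = throughput / density = 27872 / 2500 = 11.1488 m^3/h
  thickness = volume rate / (speed * 60 * width), i.e.
  thickness = throughput / (60 * speed * width * density) * 1000
  thickness = 27872 / (60 * 8.2 * 2.2 * 2500) * 1000 = 10.3 mm

10.3 mm


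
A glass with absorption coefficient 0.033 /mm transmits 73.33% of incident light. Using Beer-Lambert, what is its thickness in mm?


Rearrange T = exp(-alpha * thickness):
  thickness = -ln(T) / alpha
  T = 73.33/100 = 0.7333
  ln(T) = -0.3102
  -ln(T) = 0.3102
  thickness = 0.3102 / 0.033 = 9.4 mm

9.4 mm


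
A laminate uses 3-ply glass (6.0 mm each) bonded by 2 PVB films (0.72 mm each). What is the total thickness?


Total thickness = glass contribution + PVB contribution
  Glass: 3 * 6.0 = 18.0 mm
  PVB: 2 * 0.72 = 1.44 mm
  Total = 18.0 + 1.44 = 19.44 mm

19.44 mm


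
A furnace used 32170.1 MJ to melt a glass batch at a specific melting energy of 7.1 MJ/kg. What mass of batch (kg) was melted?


Rearrange E = m * s for m:
  m = E / s
  m = 32170.1 / 7.1 = 4531.0 kg

4531.0 kg


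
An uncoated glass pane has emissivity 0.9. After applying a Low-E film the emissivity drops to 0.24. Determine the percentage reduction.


Percentage reduction = (1 - coated/uncoated) * 100
  Ratio = 0.24 / 0.9 = 0.2667
  Reduction = (1 - 0.2667) * 100 = 73.3%

73.3%


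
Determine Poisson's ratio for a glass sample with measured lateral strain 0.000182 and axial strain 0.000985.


Poisson's ratio: nu = lateral strain / axial strain
  nu = 0.000182 / 0.000985 = 0.1848

0.1848


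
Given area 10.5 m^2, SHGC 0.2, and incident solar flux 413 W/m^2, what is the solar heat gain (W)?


Solar heat gain: Q = Area * SHGC * Irradiance
  Q = 10.5 * 0.2 * 413 = 867.3 W

867.3 W


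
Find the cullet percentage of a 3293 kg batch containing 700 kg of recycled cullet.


Cullet ratio = (cullet mass / total batch mass) * 100
  Ratio = 700 / 3293 * 100 = 21.26%

21.26%


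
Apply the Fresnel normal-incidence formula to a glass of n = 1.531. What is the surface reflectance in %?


Fresnel reflectance at normal incidence:
  R = ((n - 1)/(n + 1))^2
  (n - 1)/(n + 1) = (1.531 - 1)/(1.531 + 1) = 0.209798
  R = 0.209798^2 = 0.0440152
  R(%) = 0.0440152 * 100 = 4.402%

4.402%


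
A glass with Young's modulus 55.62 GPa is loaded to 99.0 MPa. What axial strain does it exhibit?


Rearrange E = sigma / epsilon:
  epsilon = sigma / E
  E (MPa) = 55.62 * 1000 = 55620
  epsilon = 99.0 / 55620 = 0.00178

0.00178


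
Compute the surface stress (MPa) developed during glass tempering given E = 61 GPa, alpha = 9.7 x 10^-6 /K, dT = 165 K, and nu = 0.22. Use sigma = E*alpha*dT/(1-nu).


Tempering stress: sigma = E * alpha * dT / (1 - nu)
  E (MPa) = 61 * 1000 = 61000
  Numerator = 61000 * (9.7 x 10^-6) * 165 = 97.6305
  Denominator = 1 - 0.22 = 0.78
  sigma = 97.6305 / 0.78 = 125.2 MPa

125.2 MPa


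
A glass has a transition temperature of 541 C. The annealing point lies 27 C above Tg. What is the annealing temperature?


The annealing temperature is Tg plus the offset:
  T_anneal = 541 + 27 = 568 C

568 C


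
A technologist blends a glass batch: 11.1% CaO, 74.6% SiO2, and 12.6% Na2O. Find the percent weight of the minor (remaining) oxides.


Sum the three major oxides:
  SiO2 + Na2O + CaO = 74.6 + 12.6 + 11.1 = 98.3%
Subtract from 100%:
  Others = 100 - 98.3 = 1.7%

1.7%


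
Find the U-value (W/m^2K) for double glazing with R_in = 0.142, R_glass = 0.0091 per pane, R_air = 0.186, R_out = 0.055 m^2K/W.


Total thermal resistance (series):
  R_total = R_in + R_glass + R_air + R_glass + R_out
  R_total = 0.142 + 0.0091 + 0.186 + 0.0091 + 0.055 = 0.4012 m^2K/W
U-value = 1 / R_total = 1 / 0.4012 = 2.493 W/m^2K

2.493 W/m^2K


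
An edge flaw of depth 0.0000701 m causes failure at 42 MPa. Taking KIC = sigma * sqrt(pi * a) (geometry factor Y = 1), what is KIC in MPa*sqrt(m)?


Fracture toughness: KIC = sigma * sqrt(pi * a)
  pi * a = pi * 0.0000701 = 0.000220226
  sqrt(pi * a) = 0.01484
  KIC = 42 * 0.01484 = 0.623 MPa*sqrt(m)

0.623 MPa*sqrt(m)


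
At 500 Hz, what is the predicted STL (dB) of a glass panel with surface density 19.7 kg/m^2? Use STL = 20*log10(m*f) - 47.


Mass law: STL = 20 * log10(m * f) - 47
  m * f = 19.7 * 500 = 9850
  log10(9850) = 3.99344
  STL = 20 * 3.99344 - 47 = 79.8688 - 47 = 32.9 dB

32.9 dB


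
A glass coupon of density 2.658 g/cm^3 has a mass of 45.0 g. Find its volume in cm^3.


Rearrange rho = m / V:
  V = m / rho
  V = 45.0 / 2.658 = 16.93 cm^3

16.93 cm^3


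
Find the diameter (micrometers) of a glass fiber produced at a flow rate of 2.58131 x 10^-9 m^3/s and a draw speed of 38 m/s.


Cross-sectional area from continuity:
  A = Q / v = 2.58131 x 10^-9 / 38 = 6.792921 x 10^-11 m^2
Diameter from circular cross-section:
  d = sqrt(4A / pi) * 10^6 (m -> um)
  d = sqrt(4 * 6.792921 x 10^-11 / pi) * 10^6 = 9.3 um

9.3 um


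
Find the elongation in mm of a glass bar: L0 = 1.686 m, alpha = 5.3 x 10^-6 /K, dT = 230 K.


Thermal expansion formula: dL = alpha * L0 * dT
  dL = (5.3 x 10^-6) * 1.686 * 230 = 0.00205523 m
Convert to mm: 0.00205523 * 1000 = 2.0552 mm

2.0552 mm


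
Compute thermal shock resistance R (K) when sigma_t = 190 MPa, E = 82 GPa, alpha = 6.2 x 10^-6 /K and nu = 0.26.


Thermal shock resistance: R = sigma * (1 - nu) / (E * alpha)
  Numerator = 190 * (1 - 0.26) = 140.6
  Denominator = 82 * 1000 * (6.2 x 10^-6) = 0.5084
  R = 140.6 / 0.5084 = 276.6 K

276.6 K


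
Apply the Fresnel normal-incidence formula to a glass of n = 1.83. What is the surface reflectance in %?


Fresnel reflectance at normal incidence:
  R = ((n - 1)/(n + 1))^2
  (n - 1)/(n + 1) = (1.83 - 1)/(1.83 + 1) = 0.293286
  R = 0.293286^2 = 0.0860167
  R(%) = 0.0860167 * 100 = 8.602%

8.602%


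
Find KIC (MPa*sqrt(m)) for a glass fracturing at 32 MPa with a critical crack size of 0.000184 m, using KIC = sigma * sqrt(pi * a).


Fracture toughness: KIC = sigma * sqrt(pi * a)
  pi * a = pi * 0.000184 = 0.000578053
  sqrt(pi * a) = 0.024043
  KIC = 32 * 0.024043 = 0.769 MPa*sqrt(m)

0.769 MPa*sqrt(m)


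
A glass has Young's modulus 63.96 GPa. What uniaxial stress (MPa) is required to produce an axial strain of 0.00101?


Rearrange E = sigma / epsilon:
  sigma = E * epsilon
  E (MPa) = 63.96 * 1000 = 63960
  sigma = 63960 * 0.00101 = 64.6 MPa

64.6 MPa


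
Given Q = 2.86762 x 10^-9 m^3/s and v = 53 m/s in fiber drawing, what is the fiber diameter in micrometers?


Cross-sectional area from continuity:
  A = Q / v = 2.86762 x 10^-9 / 53 = 5.410604 x 10^-11 m^2
Diameter from circular cross-section:
  d = sqrt(4A / pi) * 10^6 (m -> um)
  d = sqrt(4 * 5.410604 x 10^-11 / pi) * 10^6 = 8.3 um

8.3 um


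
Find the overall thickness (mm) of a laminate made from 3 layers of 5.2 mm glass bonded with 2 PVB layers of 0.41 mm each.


Total thickness = glass contribution + PVB contribution
  Glass: 3 * 5.2 = 15.6 mm
  PVB: 2 * 0.41 = 0.82 mm
  Total = 15.6 + 0.82 = 16.42 mm

16.42 mm


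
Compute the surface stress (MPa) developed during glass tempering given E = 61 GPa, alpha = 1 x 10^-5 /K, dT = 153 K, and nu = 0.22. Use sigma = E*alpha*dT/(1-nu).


Tempering stress: sigma = E * alpha * dT / (1 - nu)
  E (MPa) = 61 * 1000 = 61000
  Numerator = 61000 * (1 x 10^-5) * 153 = 93.33
  Denominator = 1 - 0.22 = 0.78
  sigma = 93.33 / 0.78 = 119.7 MPa

119.7 MPa


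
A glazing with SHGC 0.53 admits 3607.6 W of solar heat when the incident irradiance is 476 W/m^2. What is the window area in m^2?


Rearrange Q = Area * SHGC * Irradiance:
  Area = Q / (SHGC * Irradiance)
  Area = 3607.6 / (0.53 * 476) = 14.3 m^2

14.3 m^2


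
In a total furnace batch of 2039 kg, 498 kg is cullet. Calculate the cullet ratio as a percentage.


Cullet ratio = (cullet mass / total batch mass) * 100
  Ratio = 498 / 2039 * 100 = 24.42%

24.42%


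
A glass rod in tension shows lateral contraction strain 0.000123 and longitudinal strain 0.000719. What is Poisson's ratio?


Poisson's ratio: nu = lateral strain / axial strain
  nu = 0.000123 / 0.000719 = 0.1711

0.1711


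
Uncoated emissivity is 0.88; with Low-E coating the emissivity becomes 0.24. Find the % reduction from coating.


Percentage reduction = (1 - coated/uncoated) * 100
  Ratio = 0.24 / 0.88 = 0.2727
  Reduction = (1 - 0.2727) * 100 = 72.7%

72.7%


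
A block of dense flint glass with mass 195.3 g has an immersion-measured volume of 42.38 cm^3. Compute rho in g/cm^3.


Use the definition of density:
  rho = mass / volume
  rho = 195.3 / 42.38 = 4.608 g/cm^3

4.608 g/cm^3


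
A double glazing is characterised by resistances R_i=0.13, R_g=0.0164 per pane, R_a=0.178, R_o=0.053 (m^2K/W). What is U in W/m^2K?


Total thermal resistance (series):
  R_total = R_in + R_glass + R_air + R_glass + R_out
  R_total = 0.13 + 0.0164 + 0.178 + 0.0164 + 0.053 = 0.3938 m^2K/W
U-value = 1 / R_total = 1 / 0.3938 = 2.539 W/m^2K

2.539 W/m^2K


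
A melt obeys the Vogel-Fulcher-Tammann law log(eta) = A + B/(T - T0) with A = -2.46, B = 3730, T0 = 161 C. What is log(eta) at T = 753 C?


VFT equation: log(eta) = A + B / (T - T0)
  T - T0 = 753 - 161 = 592
  B / (T - T0) = 3730 / 592 = 6.301
  log(eta) = -2.46 + 6.301 = 3.841

3.841


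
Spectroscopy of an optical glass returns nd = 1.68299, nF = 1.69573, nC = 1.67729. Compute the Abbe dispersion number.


Abbe number formula: Vd = (nd - 1) / (nF - nC)
  nd - 1 = 1.68299 - 1 = 0.68299
  nF - nC = 1.69573 - 1.67729 = 0.01844
  Vd = 0.68299 / 0.01844 = 37.04

37.04


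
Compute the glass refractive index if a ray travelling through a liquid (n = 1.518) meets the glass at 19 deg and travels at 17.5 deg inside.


Apply Snell's law: n1 * sin(theta1) = n2 * sin(theta2)
  n2 = n1 * sin(theta1) / sin(theta2)
  sin(19) = 0.325568
  sin(17.5) = 0.300706
  n2 = 1.518 * 0.325568 / 0.300706 = 1.6435

1.6435


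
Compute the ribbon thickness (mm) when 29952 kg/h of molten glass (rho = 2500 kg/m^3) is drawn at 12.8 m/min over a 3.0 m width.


Ribbon cross-section from mass balance:
  Volume rate = throughput / density = 29952 / 2500 = 11.9808 m^3/h
  thickness = volume rate / (speed * 60 * width), i.e.
  thickness = throughput / (60 * speed * width * density) * 1000
  thickness = 29952 / (60 * 12.8 * 3.0 * 2500) * 1000 = 5.2 mm

5.2 mm


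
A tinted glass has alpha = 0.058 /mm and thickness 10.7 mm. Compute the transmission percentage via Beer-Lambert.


Beer-Lambert law: T = exp(-alpha * thickness)
  exponent = -0.058 * 10.7 = -0.6206
  T = exp(-0.6206) = 0.5376
  Percentage = 0.5376 * 100 = 53.76%

53.76%


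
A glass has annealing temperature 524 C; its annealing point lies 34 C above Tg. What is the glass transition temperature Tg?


Rearrange T_anneal = Tg + offset for Tg:
  Tg = T_anneal - offset = 524 - 34 = 490 C

490 C


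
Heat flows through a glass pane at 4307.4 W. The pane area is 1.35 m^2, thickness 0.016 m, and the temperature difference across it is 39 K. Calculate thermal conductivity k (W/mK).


Fourier's law rearranged: k = Q * t / (A * dT)
  Numerator = 4307.4 * 0.016 = 68.9184
  Denominator = 1.35 * 39 = 52.65
  k = 68.9184 / 52.65 = 1.309 W/mK

1.309 W/mK


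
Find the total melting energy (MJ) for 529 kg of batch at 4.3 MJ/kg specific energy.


Total energy = mass * specific energy
  E = 529 * 4.3 = 2274.7 MJ

2274.7 MJ


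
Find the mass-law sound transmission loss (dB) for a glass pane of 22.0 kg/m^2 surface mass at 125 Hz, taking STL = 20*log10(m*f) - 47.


Mass law: STL = 20 * log10(m * f) - 47
  m * f = 22.0 * 125 = 2750
  log10(2750) = 3.43933
  STL = 20 * 3.43933 - 47 = 68.7866 - 47 = 21.8 dB

21.8 dB


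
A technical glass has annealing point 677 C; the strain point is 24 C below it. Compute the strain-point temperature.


Strain point = annealing point - difference:
  T_strain = 677 - 24 = 653 C

653 C


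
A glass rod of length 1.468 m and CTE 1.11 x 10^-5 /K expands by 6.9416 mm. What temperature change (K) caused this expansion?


Rearrange dL = alpha * L0 * dT for dT:
  dT = dL / (alpha * L0)
  dL (m) = 6.9416 / 1000 = 0.0069416
  dT = 0.0069416 / ((1.11 x 10^-5) * 1.468) = 426.0 K

426.0 K


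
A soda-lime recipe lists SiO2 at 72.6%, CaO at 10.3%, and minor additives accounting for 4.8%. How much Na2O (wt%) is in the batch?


Pieces sum to 100%:
  Na2O = 100 - (SiO2 + CaO + others)
  Na2O = 100 - (72.6 + 10.3 + 4.8) = 12.3%

12.3%


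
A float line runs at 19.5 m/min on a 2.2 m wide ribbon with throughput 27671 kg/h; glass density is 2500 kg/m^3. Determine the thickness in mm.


Ribbon cross-section from mass balance:
  Volume rate = throughput / density = 27671 / 2500 = 11.0684 m^3/h
  thickness = volume rate / (speed * 60 * width), i.e.
  thickness = throughput / (60 * speed * width * density) * 1000
  thickness = 27671 / (60 * 19.5 * 2.2 * 2500) * 1000 = 4.3 mm

4.3 mm


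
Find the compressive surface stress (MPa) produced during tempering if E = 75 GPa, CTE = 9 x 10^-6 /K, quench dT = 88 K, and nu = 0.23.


Tempering stress: sigma = E * alpha * dT / (1 - nu)
  E (MPa) = 75 * 1000 = 75000
  Numerator = 75000 * (9 x 10^-6) * 88 = 59.4
  Denominator = 1 - 0.23 = 0.77
  sigma = 59.4 / 0.77 = 77.1 MPa

77.1 MPa


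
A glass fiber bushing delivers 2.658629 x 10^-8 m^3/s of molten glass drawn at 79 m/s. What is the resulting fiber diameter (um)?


Cross-sectional area from continuity:
  A = Q / v = 2.658629 x 10^-8 / 79 = 3.365353 x 10^-10 m^2
Diameter from circular cross-section:
  d = sqrt(4A / pi) * 10^6 (m -> um)
  d = sqrt(4 * 3.365353 x 10^-10 / pi) * 10^6 = 20.7 um

20.7 um


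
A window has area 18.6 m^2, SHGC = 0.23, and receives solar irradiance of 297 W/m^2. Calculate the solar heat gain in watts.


Solar heat gain: Q = Area * SHGC * Irradiance
  Q = 18.6 * 0.23 * 297 = 1270.6 W

1270.6 W


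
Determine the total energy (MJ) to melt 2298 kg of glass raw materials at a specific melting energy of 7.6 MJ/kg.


Total energy = mass * specific energy
  E = 2298 * 7.6 = 17464.8 MJ

17464.8 MJ


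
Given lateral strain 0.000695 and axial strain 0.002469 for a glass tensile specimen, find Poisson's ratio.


Poisson's ratio: nu = lateral strain / axial strain
  nu = 0.000695 / 0.002469 = 0.2815

0.2815


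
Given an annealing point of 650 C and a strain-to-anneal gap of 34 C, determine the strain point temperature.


Strain point = annealing point - difference:
  T_strain = 650 - 34 = 616 C

616 C


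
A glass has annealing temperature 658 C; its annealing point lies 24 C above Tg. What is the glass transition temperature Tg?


Rearrange T_anneal = Tg + offset for Tg:
  Tg = T_anneal - offset = 658 - 24 = 634 C

634 C


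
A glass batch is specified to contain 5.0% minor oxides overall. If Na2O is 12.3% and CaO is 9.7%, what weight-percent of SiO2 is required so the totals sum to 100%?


Known pieces sum to 100%:
  SiO2 = 100 - (others + Na2O + CaO)
  SiO2 = 100 - (5.0 + 12.3 + 9.7) = 73.0%

73.0%


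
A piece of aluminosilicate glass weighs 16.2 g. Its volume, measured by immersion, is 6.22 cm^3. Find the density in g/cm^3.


Use the definition of density:
  rho = mass / volume
  rho = 16.2 / 6.22 = 2.605 g/cm^3

2.605 g/cm^3


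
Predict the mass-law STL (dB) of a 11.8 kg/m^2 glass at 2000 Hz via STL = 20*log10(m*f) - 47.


Mass law: STL = 20 * log10(m * f) - 47
  m * f = 11.8 * 2000 = 23600
  log10(23600) = 4.37291
  STL = 20 * 4.37291 - 47 = 87.4582 - 47 = 40.5 dB

40.5 dB


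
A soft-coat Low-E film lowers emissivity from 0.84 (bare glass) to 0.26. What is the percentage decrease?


Percentage reduction = (1 - coated/uncoated) * 100
  Ratio = 0.26 / 0.84 = 0.3095
  Reduction = (1 - 0.3095) * 100 = 69.0%

69.0%


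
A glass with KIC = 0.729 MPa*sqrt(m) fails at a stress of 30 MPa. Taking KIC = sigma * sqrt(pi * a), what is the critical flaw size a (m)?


Rearrange KIC = sigma * sqrt(pi * a):
  sqrt(pi * a) = KIC / sigma
  sqrt(pi * a) = 0.729 / 30 = 0.0243
  a = (KIC / sigma)^2 / pi
  a = 0.0243^2 / pi = 0.000188 m

0.000188 m


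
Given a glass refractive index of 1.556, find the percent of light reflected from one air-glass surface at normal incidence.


Fresnel reflectance at normal incidence:
  R = ((n - 1)/(n + 1))^2
  (n - 1)/(n + 1) = (1.556 - 1)/(1.556 + 1) = 0.217527
  R = 0.217527^2 = 0.047318
  R(%) = 0.047318 * 100 = 4.732%

4.732%


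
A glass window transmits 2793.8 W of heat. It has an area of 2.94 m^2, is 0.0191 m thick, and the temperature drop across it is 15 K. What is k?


Fourier's law rearranged: k = Q * t / (A * dT)
  Numerator = 2793.8 * 0.0191 = 53.36158
  Denominator = 2.94 * 15 = 44.1
  k = 53.36158 / 44.1 = 1.21 W/mK

1.21 W/mK


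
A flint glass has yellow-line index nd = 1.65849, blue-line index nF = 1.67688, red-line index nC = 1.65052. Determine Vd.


Abbe number formula: Vd = (nd - 1) / (nF - nC)
  nd - 1 = 1.65849 - 1 = 0.65849
  nF - nC = 1.67688 - 1.65052 = 0.02636
  Vd = 0.65849 / 0.02636 = 24.98

24.98


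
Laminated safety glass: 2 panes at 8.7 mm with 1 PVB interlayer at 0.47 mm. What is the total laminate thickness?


Total thickness = glass contribution + PVB contribution
  Glass: 2 * 8.7 = 17.4 mm
  PVB: 1 * 0.47 = 0.47 mm
  Total = 17.4 + 0.47 = 17.87 mm

17.87 mm


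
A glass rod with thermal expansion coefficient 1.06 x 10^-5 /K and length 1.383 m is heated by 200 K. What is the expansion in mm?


Thermal expansion formula: dL = alpha * L0 * dT
  dL = (1.06 x 10^-5) * 1.383 * 200 = 0.00293196 m
Convert to mm: 0.00293196 * 1000 = 2.932 mm

2.932 mm


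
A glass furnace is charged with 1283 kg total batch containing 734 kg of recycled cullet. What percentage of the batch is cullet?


Cullet ratio = (cullet mass / total batch mass) * 100
  Ratio = 734 / 1283 * 100 = 57.21%

57.21%


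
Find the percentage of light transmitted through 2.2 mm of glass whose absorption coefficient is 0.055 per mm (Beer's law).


Beer-Lambert law: T = exp(-alpha * thickness)
  exponent = -0.055 * 2.2 = -0.121
  T = exp(-0.121) = 0.886
  Percentage = 0.886 * 100 = 88.6%

88.6%


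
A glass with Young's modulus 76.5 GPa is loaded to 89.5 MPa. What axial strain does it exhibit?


Rearrange E = sigma / epsilon:
  epsilon = sigma / E
  E (MPa) = 76.5 * 1000 = 76500
  epsilon = 89.5 / 76500 = 0.00117

0.00117


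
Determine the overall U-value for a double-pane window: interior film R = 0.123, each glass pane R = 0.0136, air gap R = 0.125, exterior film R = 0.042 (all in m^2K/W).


Total thermal resistance (series):
  R_total = R_in + R_glass + R_air + R_glass + R_out
  R_total = 0.123 + 0.0136 + 0.125 + 0.0136 + 0.042 = 0.3172 m^2K/W
U-value = 1 / R_total = 1 / 0.3172 = 3.153 W/m^2K

3.153 W/m^2K


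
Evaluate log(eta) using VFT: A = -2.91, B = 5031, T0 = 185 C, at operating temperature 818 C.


VFT equation: log(eta) = A + B / (T - T0)
  T - T0 = 818 - 185 = 633
  B / (T - T0) = 5031 / 633 = 7.948
  log(eta) = -2.91 + 7.948 = 5.038

5.038


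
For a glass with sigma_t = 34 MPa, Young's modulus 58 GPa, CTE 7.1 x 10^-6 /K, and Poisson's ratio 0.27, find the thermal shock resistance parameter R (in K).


Thermal shock resistance: R = sigma * (1 - nu) / (E * alpha)
  Numerator = 34 * (1 - 0.27) = 24.82
  Denominator = 58 * 1000 * (7.1 x 10^-6) = 0.4118
  R = 24.82 / 0.4118 = 60.3 K

60.3 K


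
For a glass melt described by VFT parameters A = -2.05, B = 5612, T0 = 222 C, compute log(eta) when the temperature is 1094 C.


VFT equation: log(eta) = A + B / (T - T0)
  T - T0 = 1094 - 222 = 872
  B / (T - T0) = 5612 / 872 = 6.436
  log(eta) = -2.05 + 6.436 = 4.386

4.386


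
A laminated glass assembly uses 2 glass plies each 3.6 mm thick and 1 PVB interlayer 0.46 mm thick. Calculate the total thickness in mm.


Total thickness = glass contribution + PVB contribution
  Glass: 2 * 3.6 = 7.2 mm
  PVB: 1 * 0.46 = 0.46 mm
  Total = 7.2 + 0.46 = 7.66 mm

7.66 mm


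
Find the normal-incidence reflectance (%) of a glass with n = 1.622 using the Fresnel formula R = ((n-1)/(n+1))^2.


Fresnel reflectance at normal incidence:
  R = ((n - 1)/(n + 1))^2
  (n - 1)/(n + 1) = (1.622 - 1)/(1.622 + 1) = 0.237223
  R = 0.237223^2 = 0.0562748
  R(%) = 0.0562748 * 100 = 5.627%

5.627%


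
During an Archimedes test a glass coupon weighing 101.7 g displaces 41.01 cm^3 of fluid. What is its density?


Use the definition of density:
  rho = mass / volume
  rho = 101.7 / 41.01 = 2.48 g/cm^3

2.48 g/cm^3


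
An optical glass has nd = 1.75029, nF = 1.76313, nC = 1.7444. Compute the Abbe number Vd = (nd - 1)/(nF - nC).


Abbe number formula: Vd = (nd - 1) / (nF - nC)
  nd - 1 = 1.75029 - 1 = 0.75029
  nF - nC = 1.76313 - 1.7444 = 0.01873
  Vd = 0.75029 / 0.01873 = 40.06

40.06


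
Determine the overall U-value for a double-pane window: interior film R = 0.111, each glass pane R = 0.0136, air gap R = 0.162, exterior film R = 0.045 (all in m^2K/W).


Total thermal resistance (series):
  R_total = R_in + R_glass + R_air + R_glass + R_out
  R_total = 0.111 + 0.0136 + 0.162 + 0.0136 + 0.045 = 0.3452 m^2K/W
U-value = 1 / R_total = 1 / 0.3452 = 2.897 W/m^2K

2.897 W/m^2K


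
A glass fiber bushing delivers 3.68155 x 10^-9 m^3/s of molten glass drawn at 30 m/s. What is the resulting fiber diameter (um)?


Cross-sectional area from continuity:
  A = Q / v = 3.68155 x 10^-9 / 30 = 1.227183 x 10^-10 m^2
Diameter from circular cross-section:
  d = sqrt(4A / pi) * 10^6 (m -> um)
  d = sqrt(4 * 1.227183 x 10^-10 / pi) * 10^6 = 12.5 um

12.5 um


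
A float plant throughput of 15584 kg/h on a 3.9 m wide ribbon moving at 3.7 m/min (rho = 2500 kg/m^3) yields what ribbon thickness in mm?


Ribbon cross-section from mass balance:
  Volume rate = throughput / density = 15584 / 2500 = 6.2336 m^3/h
  thickness = volume rate / (speed * 60 * width), i.e.
  thickness = throughput / (60 * speed * width * density) * 1000
  thickness = 15584 / (60 * 3.7 * 3.9 * 2500) * 1000 = 7.2 mm

7.2 mm


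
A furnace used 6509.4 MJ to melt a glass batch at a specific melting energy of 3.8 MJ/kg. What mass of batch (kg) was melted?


Rearrange E = m * s for m:
  m = E / s
  m = 6509.4 / 3.8 = 1713.0 kg

1713.0 kg


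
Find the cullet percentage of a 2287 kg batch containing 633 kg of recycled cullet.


Cullet ratio = (cullet mass / total batch mass) * 100
  Ratio = 633 / 2287 * 100 = 27.68%

27.68%


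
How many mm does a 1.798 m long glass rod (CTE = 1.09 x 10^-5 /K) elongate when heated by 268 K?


Thermal expansion formula: dL = alpha * L0 * dT
  dL = (1.09 x 10^-5) * 1.798 * 268 = 0.00525232 m
Convert to mm: 0.00525232 * 1000 = 5.2523 mm

5.2523 mm


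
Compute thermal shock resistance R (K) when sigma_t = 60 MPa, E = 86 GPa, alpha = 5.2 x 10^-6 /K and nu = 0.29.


Thermal shock resistance: R = sigma * (1 - nu) / (E * alpha)
  Numerator = 60 * (1 - 0.29) = 42.6
  Denominator = 86 * 1000 * (5.2 x 10^-6) = 0.4472
  R = 42.6 / 0.4472 = 95.3 K

95.3 K


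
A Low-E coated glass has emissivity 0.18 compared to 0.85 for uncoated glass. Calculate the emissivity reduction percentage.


Percentage reduction = (1 - coated/uncoated) * 100
  Ratio = 0.18 / 0.85 = 0.2118
  Reduction = (1 - 0.2118) * 100 = 78.8%

78.8%


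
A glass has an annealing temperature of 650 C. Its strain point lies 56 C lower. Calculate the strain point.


Strain point = annealing point - difference:
  T_strain = 650 - 56 = 594 C

594 C


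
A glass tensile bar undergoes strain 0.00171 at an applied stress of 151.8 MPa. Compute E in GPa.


Young's modulus: E = stress / strain
  E = 151.8 MPa / 0.00171 = 88771.93 MPa
Convert to GPa: 88771.93 / 1000 = 88.77 GPa

88.77 GPa


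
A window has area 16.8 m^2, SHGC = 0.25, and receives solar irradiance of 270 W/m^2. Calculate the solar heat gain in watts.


Solar heat gain: Q = Area * SHGC * Irradiance
  Q = 16.8 * 0.25 * 270 = 1134 W

1134 W


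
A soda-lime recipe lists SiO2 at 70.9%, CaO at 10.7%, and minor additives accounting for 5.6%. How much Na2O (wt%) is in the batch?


Pieces sum to 100%:
  Na2O = 100 - (SiO2 + CaO + others)
  Na2O = 100 - (70.9 + 10.7 + 5.6) = 12.8%

12.8%


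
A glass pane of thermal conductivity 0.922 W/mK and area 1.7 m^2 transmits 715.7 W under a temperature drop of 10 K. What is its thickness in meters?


Fourier's law: t = k * A * dT / Q
  t = 0.922 * 1.7 * 10 / 715.7
  t = 15.674 / 715.7 = 0.0219 m

0.0219 m


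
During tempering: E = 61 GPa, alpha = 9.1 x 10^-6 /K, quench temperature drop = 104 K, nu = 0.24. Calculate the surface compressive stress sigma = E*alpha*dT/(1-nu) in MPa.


Tempering stress: sigma = E * alpha * dT / (1 - nu)
  E (MPa) = 61 * 1000 = 61000
  Numerator = 61000 * (9.1 x 10^-6) * 104 = 57.7304
  Denominator = 1 - 0.24 = 0.76
  sigma = 57.7304 / 0.76 = 76.0 MPa

76.0 MPa


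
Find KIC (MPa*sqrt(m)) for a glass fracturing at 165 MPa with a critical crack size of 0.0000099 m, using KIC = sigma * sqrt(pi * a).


Fracture toughness: KIC = sigma * sqrt(pi * a)
  pi * a = pi * 0.0000099 = 0.000031102
  sqrt(pi * a) = 0.005577
  KIC = 165 * 0.005577 = 0.92 MPa*sqrt(m)

0.92 MPa*sqrt(m)


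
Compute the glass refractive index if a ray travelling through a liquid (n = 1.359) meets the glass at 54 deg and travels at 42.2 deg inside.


Apply Snell's law: n1 * sin(theta1) = n2 * sin(theta2)
  n2 = n1 * sin(theta1) / sin(theta2)
  sin(54) = 0.809017
  sin(42.2) = 0.671721
  n2 = 1.359 * 0.809017 / 0.671721 = 1.6368

1.6368


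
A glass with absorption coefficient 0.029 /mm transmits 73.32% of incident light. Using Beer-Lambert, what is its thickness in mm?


Rearrange T = exp(-alpha * thickness):
  thickness = -ln(T) / alpha
  T = 73.32/100 = 0.7332
  ln(T) = -0.31034
  -ln(T) = 0.31034
  thickness = 0.31034 / 0.029 = 10.7 mm

10.7 mm


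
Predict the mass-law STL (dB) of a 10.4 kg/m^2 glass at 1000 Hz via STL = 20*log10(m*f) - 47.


Mass law: STL = 20 * log10(m * f) - 47
  m * f = 10.4 * 1000 = 10400
  log10(10400) = 4.01703
  STL = 20 * 4.01703 - 47 = 80.3406 - 47 = 33.3 dB

33.3 dB


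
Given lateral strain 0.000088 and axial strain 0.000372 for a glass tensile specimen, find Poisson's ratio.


Poisson's ratio: nu = lateral strain / axial strain
  nu = 0.000088 / 0.000372 = 0.2366

0.2366


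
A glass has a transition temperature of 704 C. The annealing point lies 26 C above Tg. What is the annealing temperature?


The annealing temperature is Tg plus the offset:
  T_anneal = 704 + 26 = 730 C

730 C


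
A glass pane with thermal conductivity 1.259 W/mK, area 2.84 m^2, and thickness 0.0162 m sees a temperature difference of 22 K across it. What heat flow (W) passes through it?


Fourier's law: Q = k * A * dT / t
  Q = 1.259 * 2.84 * 22 / 0.0162
  Q = 78.66232 / 0.0162 = 4855.7 W

4855.7 W


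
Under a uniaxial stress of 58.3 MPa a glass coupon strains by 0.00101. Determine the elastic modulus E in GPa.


Young's modulus: E = stress / strain
  E = 58.3 MPa / 0.00101 = 57722.77 MPa
Convert to GPa: 57722.77 / 1000 = 57.72 GPa

57.72 GPa


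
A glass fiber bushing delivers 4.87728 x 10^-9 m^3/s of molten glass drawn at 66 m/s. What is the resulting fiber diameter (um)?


Cross-sectional area from continuity:
  A = Q / v = 4.87728 x 10^-9 / 66 = 7.389818 x 10^-11 m^2
Diameter from circular cross-section:
  d = sqrt(4A / pi) * 10^6 (m -> um)
  d = sqrt(4 * 7.389818 x 10^-11 / pi) * 10^6 = 9.7 um

9.7 um


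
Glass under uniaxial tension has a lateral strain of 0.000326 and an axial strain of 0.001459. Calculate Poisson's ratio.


Poisson's ratio: nu = lateral strain / axial strain
  nu = 0.000326 / 0.001459 = 0.2234

0.2234
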